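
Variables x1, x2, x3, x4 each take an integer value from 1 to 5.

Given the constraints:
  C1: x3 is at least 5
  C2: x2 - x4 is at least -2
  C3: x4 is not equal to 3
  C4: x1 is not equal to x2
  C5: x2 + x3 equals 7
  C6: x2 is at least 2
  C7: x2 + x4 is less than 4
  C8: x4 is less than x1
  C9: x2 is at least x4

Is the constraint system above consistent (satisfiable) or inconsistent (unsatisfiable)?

One satisfying assignment is x1 = 3, x2 = 2, x3 = 5, x4 = 1.
For the less obvious constraints — constraint 2: x2 - x4 = 1; constraint 5: x2 + x3 = 7 — and the others hold by inspection.

Satisfiable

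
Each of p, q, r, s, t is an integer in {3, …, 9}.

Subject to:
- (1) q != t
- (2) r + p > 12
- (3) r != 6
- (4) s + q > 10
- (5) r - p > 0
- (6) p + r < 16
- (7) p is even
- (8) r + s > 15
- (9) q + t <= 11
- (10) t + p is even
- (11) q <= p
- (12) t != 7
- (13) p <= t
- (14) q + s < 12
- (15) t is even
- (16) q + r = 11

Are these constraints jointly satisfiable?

Take p = 6, q = 3, r = 8, s = 8, t = 8. Then constraint 2: r + p = 14; constraint 4: s + q = 11; constraint 5: r - p = 2, and every other listed constraint is also met.

Satisfiable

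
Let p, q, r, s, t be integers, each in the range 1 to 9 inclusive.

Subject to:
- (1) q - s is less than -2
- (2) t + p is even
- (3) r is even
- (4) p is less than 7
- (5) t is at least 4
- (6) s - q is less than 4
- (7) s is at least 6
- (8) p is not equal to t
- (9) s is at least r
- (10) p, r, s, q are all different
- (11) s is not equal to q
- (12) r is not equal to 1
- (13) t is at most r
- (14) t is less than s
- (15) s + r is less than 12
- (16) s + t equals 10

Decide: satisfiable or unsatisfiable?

Satisfiable

Take p = 2, q = 3, r = 4, s = 6, t = 4. Then constraint 1: q - s = -3; constraint 6: s - q = 3; constraint 15: s + r = 10, and every other listed constraint is also met.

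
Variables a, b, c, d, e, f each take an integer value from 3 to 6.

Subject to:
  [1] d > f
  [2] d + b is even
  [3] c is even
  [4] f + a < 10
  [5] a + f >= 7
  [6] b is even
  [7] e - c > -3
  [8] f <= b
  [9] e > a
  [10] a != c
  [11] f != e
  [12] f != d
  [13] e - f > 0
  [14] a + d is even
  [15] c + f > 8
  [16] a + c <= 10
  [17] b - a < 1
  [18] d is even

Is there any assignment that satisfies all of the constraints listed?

Satisfiable

One satisfying assignment is a = 4, b = 4, c = 6, d = 6, e = 6, f = 4.
For the less obvious constraints — constraint 4: f + a = 8; constraint 5: a + f = 8 — and the others hold by inspection.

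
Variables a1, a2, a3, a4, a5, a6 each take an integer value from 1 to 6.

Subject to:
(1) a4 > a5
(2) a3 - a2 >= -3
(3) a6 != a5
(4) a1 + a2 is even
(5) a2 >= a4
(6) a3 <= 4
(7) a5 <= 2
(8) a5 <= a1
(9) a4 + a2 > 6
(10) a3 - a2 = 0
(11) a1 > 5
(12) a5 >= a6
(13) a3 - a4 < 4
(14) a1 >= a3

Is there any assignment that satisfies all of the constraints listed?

Try a1 = 6, a2 = 4, a3 = 4, a4 = 3, a5 = 2, a6 = 1.
Check constraint 2: a3 - a2 = 0; constraint 9: a4 + a2 = 7; constraint 10: a3 - a2 = 0. The remaining constraints are straightforward to verify.

Satisfiable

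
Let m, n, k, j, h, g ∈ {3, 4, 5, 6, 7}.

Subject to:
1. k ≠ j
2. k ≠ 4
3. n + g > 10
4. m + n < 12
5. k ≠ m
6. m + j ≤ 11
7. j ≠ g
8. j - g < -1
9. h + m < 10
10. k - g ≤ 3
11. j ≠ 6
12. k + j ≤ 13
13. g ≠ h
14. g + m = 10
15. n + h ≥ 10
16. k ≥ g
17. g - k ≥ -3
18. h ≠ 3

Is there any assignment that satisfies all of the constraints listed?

Try m = 3, n = 6, k = 7, j = 5, h = 5, g = 7.
Check constraint 3: n + g = 13; constraint 4: m + n = 9; constraint 6: m + j = 8. The remaining constraints are straightforward to verify.

Satisfiable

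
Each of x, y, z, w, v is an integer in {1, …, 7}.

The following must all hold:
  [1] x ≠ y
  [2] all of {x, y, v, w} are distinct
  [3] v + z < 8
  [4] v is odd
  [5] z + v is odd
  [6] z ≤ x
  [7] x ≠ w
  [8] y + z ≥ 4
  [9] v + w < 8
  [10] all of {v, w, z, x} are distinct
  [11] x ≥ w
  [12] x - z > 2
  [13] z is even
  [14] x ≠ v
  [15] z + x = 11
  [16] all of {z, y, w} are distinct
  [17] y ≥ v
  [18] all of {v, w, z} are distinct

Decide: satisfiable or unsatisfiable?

Satisfiable

The assignment x = 7, y = 3, z = 4, w = 5, v = 1 works:
  constraint 3 holds since v + z = 5.
  constraint 8 holds since y + z = 7.
The rest check out directly.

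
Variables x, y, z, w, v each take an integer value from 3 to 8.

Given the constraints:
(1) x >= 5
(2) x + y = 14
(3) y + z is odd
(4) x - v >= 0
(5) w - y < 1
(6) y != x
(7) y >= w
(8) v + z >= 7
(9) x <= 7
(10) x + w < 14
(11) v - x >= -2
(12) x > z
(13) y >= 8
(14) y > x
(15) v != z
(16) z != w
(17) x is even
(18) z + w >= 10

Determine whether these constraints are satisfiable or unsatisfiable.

Satisfiable

Setting (x, y, z, w, v) = (6, 8, 3, 7, 5) satisfies everything: constraint 2: x + y = 14; constraint 4: x - v = 1, and the others follow.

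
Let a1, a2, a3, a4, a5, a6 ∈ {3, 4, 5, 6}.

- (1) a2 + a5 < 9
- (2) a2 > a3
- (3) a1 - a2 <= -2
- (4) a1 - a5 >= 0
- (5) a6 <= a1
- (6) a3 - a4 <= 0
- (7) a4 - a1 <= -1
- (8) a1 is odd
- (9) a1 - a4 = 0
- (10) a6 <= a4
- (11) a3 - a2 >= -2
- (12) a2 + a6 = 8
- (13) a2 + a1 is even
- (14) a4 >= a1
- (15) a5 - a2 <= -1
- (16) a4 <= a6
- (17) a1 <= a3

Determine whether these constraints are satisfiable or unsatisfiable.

Constraints 3, 6, 7, and 11 give a2 − a1 ≥ 2, a1 − a4 ≥ 1, a4 − a3 ≥ 0, a3 − a2 ≥ -2.
Adding all 4 inequalities: the left sides telescope to 0, and the right sides sum to 2 + 1 + 0 + (-2) = 1. So 0 ≥ 1, which is false.

Unsatisfiable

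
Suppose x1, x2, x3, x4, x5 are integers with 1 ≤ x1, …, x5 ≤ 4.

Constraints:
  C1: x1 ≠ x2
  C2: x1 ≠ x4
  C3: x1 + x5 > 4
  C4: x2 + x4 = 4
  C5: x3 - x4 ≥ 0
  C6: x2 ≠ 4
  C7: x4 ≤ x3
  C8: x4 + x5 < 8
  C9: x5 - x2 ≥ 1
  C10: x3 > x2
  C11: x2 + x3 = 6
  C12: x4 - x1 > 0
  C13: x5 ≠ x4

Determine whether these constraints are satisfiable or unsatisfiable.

Satisfiable

One satisfying assignment is x1 = 1, x2 = 2, x3 = 4, x4 = 2, x5 = 4.
For the less obvious constraints — constraint 3: x1 + x5 = 5; constraint 4: x2 + x4 = 4; constraint 5: x3 - x4 = 2 — and the others hold by inspection.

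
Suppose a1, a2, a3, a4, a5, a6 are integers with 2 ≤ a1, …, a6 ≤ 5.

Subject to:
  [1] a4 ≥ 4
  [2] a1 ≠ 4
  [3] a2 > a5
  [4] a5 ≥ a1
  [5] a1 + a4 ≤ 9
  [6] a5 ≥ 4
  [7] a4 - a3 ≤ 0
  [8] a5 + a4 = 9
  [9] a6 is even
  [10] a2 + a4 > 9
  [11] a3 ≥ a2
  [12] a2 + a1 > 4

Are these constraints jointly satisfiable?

Satisfiable

The assignment a1 = 2, a2 = 5, a3 = 5, a4 = 5, a5 = 4, a6 = 2 works:
  constraint 5 holds since a1 + a4 = 7.
  constraint 7 holds since a4 - a3 = 0.
  constraint 8 holds since a5 + a4 = 9.
The rest check out directly.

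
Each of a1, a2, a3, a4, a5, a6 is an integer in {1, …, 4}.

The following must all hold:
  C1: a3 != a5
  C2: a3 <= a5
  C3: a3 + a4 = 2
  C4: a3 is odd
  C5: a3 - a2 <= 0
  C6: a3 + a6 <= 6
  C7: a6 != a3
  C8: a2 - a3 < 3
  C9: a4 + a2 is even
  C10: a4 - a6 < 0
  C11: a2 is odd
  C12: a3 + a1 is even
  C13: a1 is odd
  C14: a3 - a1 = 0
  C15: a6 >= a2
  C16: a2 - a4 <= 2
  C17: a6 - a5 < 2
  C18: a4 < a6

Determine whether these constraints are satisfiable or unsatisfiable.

Satisfiable

Take a1 = 1, a2 = 3, a3 = 1, a4 = 1, a5 = 3, a6 = 3. Then constraint 3: a3 + a4 = 2; constraint 5: a3 - a2 = -2; constraint 6: a3 + a6 = 4, and every other listed constraint is also met.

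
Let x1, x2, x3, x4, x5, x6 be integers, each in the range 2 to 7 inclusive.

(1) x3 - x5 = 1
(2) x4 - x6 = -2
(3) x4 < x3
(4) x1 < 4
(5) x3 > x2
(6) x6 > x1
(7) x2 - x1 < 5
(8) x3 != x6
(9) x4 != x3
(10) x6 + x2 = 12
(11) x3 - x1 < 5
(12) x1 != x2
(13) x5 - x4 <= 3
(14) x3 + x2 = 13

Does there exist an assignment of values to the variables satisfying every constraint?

Setting (x1, x2, x3, x4, x5, x6) = (3, 6, 7, 4, 6, 6) satisfies everything: constraint 1: x3 - x5 = 1; constraint 2: x4 - x6 = -2, and the others follow.

Satisfiable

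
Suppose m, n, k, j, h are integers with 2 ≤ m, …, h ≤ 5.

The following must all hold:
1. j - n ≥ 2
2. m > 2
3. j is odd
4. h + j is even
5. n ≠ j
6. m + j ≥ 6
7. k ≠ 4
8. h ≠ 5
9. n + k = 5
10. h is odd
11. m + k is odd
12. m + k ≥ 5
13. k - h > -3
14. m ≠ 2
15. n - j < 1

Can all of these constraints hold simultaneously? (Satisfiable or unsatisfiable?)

Satisfiable

Try m = 3, n = 3, k = 2, j = 5, h = 3.
Check constraint 1: j - n = 2; constraint 6: m + j = 8; constraint 9: n + k = 5. The remaining constraints are straightforward to verify.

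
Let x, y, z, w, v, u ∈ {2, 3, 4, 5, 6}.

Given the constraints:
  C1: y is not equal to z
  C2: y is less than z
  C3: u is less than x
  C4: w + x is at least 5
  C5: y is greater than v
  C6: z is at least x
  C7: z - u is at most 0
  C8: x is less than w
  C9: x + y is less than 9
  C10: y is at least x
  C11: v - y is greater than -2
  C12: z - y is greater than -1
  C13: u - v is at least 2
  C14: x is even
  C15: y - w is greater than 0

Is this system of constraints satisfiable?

Constraints 2, 3, 7, 8, and 15 give w < y, y < z, z ≤ u, u < x, x < w. Chaining: w < y < z ≤ u < x < w, which forces w < w — impossible.

Unsatisfiable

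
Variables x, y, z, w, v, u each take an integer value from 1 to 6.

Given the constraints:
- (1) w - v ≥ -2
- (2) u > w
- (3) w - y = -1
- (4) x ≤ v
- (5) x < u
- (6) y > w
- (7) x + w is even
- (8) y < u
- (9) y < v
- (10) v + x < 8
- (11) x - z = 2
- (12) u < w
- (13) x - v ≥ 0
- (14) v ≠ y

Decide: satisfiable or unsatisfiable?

Constraints 5, 6, 9, 12, and 13 give y < v, v ≤ x, x < u, u < w, w < y. Chaining: y < v ≤ x < u < w < y, which forces y < y — impossible.

Unsatisfiable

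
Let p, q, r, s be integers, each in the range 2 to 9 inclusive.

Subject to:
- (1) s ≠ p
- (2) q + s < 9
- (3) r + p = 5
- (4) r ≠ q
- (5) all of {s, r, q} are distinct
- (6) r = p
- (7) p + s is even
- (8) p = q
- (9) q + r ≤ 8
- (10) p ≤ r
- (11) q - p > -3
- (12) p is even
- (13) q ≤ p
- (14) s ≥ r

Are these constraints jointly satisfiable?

Unsatisfiable

From constraints 6 and 8, r = p = q, so r = q. But constraint 4 says r ≠ q. Contradiction.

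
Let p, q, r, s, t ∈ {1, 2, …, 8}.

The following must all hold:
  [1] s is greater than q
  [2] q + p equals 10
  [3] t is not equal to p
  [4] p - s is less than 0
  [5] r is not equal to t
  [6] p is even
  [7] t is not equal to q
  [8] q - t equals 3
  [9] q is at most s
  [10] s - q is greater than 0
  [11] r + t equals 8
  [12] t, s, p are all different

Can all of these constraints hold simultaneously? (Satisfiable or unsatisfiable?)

Satisfiable

Take p = 6, q = 4, r = 7, s = 7, t = 1. Then constraint 2: q + p = 10; constraint 4: p - s = -1; constraint 8: q - t = 3, and every other listed constraint is also met.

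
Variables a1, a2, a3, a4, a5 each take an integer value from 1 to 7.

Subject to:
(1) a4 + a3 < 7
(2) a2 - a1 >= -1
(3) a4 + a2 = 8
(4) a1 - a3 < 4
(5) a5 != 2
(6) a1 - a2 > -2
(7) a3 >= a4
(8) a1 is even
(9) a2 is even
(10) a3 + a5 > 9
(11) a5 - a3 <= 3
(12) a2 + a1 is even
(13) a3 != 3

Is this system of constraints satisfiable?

Take a1 = 6, a2 = 6, a3 = 4, a4 = 2, a5 = 6. Then constraint 1: a4 + a3 = 6; constraint 2: a2 - a1 = 0, and every other listed constraint is also met.

Satisfiable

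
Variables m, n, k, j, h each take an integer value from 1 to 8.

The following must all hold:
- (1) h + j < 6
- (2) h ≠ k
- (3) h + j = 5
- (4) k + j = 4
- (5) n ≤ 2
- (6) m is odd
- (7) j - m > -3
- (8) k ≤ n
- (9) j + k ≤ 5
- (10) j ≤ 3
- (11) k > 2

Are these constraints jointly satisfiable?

Unsatisfiable

From constraint 11: k ≥ 3. From constraints 5 and 8: k ≤ n and n ≤ 2, so k ≤ 2. But 2 < 3, so no value of k works.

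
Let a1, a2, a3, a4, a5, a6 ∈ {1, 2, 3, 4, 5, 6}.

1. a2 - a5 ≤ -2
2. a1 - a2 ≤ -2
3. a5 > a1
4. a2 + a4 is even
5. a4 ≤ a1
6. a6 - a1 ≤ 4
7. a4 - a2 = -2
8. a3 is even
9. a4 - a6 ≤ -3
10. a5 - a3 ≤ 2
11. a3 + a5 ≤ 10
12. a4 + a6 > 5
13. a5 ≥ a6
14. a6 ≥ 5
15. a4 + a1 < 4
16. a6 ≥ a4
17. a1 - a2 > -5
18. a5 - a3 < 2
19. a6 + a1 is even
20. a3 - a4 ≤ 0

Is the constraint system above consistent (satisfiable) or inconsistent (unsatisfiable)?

Unsatisfiable

Constraints 1, 2, 6, 9, 10, and 20 give a2 − a1 ≥ 2, a1 − a6 ≥ -4, a6 − a4 ≥ 3, a4 − a3 ≥ 0, a3 − a5 ≥ -2, a5 − a2 ≥ 2.
Adding all 6 inequalities: the left sides telescope to 0, and the right sides sum to 2 + (-4) + 3 + 0 + (-2) + 2 = 1. So 0 ≥ 1, which is false.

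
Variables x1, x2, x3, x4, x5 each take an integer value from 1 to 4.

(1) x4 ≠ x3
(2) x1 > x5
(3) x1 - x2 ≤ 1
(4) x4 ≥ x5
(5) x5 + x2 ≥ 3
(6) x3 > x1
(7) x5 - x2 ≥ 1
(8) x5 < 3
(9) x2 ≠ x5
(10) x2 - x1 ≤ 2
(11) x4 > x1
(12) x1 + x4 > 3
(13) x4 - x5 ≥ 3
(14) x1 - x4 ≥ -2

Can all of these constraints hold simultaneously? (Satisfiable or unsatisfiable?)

Constraints 3, 7, 13, and 14 give x5 − x2 ≥ 1, x2 − x1 ≥ -1, x1 − x4 ≥ -2, x4 − x5 ≥ 3.
Adding all 4 inequalities: the left sides telescope to 0, and the right sides sum to 1 + (-1) + (-2) + 3 = 1. So 0 ≥ 1, which is false.

Unsatisfiable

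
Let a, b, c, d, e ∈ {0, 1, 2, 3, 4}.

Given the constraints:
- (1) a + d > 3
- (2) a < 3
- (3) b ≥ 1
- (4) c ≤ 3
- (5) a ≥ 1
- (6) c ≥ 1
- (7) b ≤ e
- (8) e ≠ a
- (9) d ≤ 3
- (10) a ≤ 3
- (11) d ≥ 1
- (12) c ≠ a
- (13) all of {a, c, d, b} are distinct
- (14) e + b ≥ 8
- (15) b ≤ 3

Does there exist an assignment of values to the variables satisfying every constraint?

Constraints 3, 4, 5, 6, 9, 10, 11, and 15 confine each of a, c, d, b to the 3 values {1, …, 3}.
Constraint 13 requires all 4 of them to be distinct, but only 3 values are available — impossible by the pigeonhole principle.

Unsatisfiable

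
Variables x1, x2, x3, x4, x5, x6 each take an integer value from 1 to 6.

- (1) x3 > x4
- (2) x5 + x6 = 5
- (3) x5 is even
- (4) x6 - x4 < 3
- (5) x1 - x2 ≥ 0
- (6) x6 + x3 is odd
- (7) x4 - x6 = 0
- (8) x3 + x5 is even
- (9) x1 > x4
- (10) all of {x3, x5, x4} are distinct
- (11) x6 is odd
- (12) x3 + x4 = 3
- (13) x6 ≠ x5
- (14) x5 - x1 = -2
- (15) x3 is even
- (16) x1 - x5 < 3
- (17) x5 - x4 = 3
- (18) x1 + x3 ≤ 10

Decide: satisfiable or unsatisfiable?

Satisfiable

The assignment x1 = 6, x2 = 5, x3 = 2, x4 = 1, x5 = 4, x6 = 1 works:
  constraint 2 holds since x5 + x6 = 5.
  constraint 4 holds since x6 - x4 = 0.
The rest check out directly.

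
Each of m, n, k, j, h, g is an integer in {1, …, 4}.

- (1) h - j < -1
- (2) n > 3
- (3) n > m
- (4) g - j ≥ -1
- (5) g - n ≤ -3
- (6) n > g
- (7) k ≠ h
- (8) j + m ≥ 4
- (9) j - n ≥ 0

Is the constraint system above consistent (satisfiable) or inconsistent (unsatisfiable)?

Constraints 4, 5, and 9 give g − j ≥ -1, j − n ≥ 0, n − g ≥ 3.
Adding all 3 inequalities: the left sides telescope to 0, and the right sides sum to (-1) + 0 + 3 = 2. So 0 ≥ 2, which is false.

Unsatisfiable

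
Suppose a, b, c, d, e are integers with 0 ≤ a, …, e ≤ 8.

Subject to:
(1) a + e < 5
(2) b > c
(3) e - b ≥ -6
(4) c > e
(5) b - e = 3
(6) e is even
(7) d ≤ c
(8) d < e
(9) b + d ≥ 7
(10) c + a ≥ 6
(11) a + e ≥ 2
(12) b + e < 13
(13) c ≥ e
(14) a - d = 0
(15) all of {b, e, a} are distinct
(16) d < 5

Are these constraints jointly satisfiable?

Setting (a, b, c, d, e) = (0, 7, 6, 0, 4) satisfies everything: constraint 1: a + e = 4; constraint 3: e - b = -3, and the others follow.

Satisfiable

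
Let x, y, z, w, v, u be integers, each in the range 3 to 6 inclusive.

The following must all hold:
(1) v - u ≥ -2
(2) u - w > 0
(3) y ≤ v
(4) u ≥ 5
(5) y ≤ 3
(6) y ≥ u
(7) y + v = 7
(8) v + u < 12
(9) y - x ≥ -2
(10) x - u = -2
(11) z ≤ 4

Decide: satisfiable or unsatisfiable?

From constraint 4: u ≥ 5. From constraints 5 and 6: u ≤ y and y ≤ 3, so u ≤ 3. But 3 < 5, so no value of u works.

Unsatisfiable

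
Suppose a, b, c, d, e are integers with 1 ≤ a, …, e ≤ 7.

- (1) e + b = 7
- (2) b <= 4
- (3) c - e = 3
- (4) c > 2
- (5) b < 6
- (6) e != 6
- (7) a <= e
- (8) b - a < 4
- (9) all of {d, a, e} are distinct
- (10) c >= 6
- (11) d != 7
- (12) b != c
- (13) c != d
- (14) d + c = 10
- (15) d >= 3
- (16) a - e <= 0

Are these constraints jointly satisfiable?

Setting (a, b, c, d, e) = (2, 4, 6, 4, 3) satisfies everything: constraint 1: e + b = 7; constraint 3: c - e = 3, and the others follow.

Satisfiable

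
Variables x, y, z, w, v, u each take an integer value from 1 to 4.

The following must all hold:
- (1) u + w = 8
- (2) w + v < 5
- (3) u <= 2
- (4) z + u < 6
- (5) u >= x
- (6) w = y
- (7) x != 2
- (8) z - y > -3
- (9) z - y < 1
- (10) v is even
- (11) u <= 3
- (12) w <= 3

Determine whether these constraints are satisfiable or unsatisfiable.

From constraint 11: u ≤ 3. From constraint 12: w ≤ 3. Hence u + w ≤ 6. But constraint 1 requires u + w = 8, and 8 > 6. Contradiction.

Unsatisfiable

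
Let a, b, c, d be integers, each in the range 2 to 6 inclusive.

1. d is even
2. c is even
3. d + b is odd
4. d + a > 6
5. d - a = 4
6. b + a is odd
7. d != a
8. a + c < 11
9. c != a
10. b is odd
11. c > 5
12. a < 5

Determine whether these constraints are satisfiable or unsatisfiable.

Try a = 2, b = 5, c = 6, d = 6.
Check constraint 4: d + a = 8; constraint 5: d - a = 4. The remaining constraints are straightforward to verify.

Satisfiable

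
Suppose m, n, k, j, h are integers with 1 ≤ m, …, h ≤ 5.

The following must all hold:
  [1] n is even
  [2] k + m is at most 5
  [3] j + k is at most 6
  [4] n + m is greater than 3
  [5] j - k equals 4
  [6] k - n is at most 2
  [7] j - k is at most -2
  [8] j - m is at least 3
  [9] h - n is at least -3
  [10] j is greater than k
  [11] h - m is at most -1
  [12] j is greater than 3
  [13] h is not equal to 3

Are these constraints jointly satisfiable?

Unsatisfiable

Constraints 6, 7, 8, 9, and 11 give m − h ≥ 1, h − n ≥ -3, n − k ≥ -2, k − j ≥ 2, j − m ≥ 3.
Adding all 5 inequalities: the left sides telescope to 0, and the right sides sum to 1 + (-3) + (-2) + 2 + 3 = 1. So 0 ≥ 1, which is false.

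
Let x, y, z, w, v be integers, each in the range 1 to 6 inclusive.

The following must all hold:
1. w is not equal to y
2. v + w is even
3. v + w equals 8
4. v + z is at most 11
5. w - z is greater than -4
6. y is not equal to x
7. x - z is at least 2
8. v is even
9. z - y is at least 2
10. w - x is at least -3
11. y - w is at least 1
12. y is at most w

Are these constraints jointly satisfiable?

Unsatisfiable

Constraints 7, 9, 10, and 11 give x − z ≥ 2, z − y ≥ 2, y − w ≥ 1, w − x ≥ -3.
Adding all 4 inequalities: the left sides telescope to 0, and the right sides sum to 2 + 2 + 1 + (-3) = 2. So 0 ≥ 2, which is false.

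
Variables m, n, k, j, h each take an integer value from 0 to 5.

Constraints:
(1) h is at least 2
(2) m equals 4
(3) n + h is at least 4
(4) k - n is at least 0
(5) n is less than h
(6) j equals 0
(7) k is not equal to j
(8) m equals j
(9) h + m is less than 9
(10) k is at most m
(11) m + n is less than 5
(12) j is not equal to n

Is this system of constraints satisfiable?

Constraint 2 fixes m = 4 and constraint 6 fixes j = 0, but constraint 8 requires m = j. Since 4 ≠ 0, contradiction.

Unsatisfiable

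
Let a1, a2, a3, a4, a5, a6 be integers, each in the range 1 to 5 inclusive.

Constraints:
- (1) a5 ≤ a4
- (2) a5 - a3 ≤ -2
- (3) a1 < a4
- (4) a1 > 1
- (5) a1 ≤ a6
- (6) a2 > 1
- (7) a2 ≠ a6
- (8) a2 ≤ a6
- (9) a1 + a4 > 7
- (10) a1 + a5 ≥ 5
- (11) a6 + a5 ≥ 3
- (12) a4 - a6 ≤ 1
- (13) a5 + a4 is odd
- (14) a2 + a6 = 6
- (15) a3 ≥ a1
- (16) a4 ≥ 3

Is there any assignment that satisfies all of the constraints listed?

Satisfiable

Try a1 = 4, a2 = 2, a3 = 4, a4 = 5, a5 = 2, a6 = 4.
Check constraint 2: a5 - a3 = -2; constraint 9: a1 + a4 = 9; constraint 10: a1 + a5 = 6. The remaining constraints are straightforward to verify.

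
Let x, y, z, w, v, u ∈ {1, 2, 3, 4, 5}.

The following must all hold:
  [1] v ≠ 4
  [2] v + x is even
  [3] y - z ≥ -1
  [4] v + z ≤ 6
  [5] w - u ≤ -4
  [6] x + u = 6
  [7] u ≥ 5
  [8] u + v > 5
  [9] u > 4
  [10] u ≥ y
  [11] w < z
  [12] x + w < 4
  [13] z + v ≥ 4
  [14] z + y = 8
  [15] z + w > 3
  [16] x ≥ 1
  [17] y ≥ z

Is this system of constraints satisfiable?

Setting (x, y, z, w, v, u) = (1, 5, 3, 1, 3, 5) satisfies everything: constraint 3: y - z = 2; constraint 4: v + z = 6; constraint 5: w - u = -4, and the others follow.

Satisfiable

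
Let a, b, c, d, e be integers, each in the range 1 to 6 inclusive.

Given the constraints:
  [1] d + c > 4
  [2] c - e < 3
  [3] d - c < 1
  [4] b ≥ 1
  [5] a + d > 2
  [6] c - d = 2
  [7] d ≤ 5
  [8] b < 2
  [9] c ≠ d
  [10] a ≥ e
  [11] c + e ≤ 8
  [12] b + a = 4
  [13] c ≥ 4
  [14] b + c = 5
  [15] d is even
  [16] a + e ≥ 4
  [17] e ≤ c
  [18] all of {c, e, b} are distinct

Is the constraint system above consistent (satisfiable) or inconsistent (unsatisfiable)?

Satisfiable

Try a = 3, b = 1, c = 4, d = 2, e = 2.
Check constraint 1: d + c = 6; constraint 2: c - e = 2. The remaining constraints are straightforward to verify.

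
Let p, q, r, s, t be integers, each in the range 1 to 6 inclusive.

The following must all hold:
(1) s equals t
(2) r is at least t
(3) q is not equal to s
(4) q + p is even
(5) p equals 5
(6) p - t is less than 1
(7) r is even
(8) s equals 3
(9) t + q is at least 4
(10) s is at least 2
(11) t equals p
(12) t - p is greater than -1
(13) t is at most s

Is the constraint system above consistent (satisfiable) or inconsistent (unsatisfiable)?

Unsatisfiable

Constraint 8 fixes s = 3 and constraint 5 fixes p = 5. Constraints 1 and 11 give s = t = p, so s = p. But 3 ≠ 5 — contradiction.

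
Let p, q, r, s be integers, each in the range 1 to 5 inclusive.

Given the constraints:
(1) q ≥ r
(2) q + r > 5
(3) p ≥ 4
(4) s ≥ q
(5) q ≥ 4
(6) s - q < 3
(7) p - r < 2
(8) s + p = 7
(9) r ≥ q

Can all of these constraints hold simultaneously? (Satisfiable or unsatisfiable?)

From constraints 4 and 5: s ≥ q ≥ 4. From constraint 3: p ≥ 4. Hence s + p ≥ 8. But constraint 8 requires s + p = 7, and 7 < 8. Contradiction.

Unsatisfiable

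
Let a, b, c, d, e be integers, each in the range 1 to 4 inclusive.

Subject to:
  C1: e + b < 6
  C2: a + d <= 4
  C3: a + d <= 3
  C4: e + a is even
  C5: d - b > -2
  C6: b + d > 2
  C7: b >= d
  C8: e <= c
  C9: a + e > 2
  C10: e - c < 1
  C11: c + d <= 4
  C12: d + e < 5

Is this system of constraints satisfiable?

Satisfiable

Take a = 2, b = 2, c = 2, d = 1, e = 2. Then constraint 1: e + b = 4; constraint 2: a + d = 3, and every other listed constraint is also met.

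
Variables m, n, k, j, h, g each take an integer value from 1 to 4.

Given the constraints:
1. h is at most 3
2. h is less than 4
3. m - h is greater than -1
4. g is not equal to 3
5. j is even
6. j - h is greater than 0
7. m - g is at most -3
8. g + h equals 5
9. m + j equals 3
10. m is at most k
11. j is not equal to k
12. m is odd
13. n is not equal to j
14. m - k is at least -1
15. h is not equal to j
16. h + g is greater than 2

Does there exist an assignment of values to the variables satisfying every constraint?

Satisfiable

One satisfying assignment is m = 1, n = 1, k = 1, j = 2, h = 1, g = 4.
For the less obvious constraints — constraint 3: m - h = 0; constraint 6: j - h = 1; constraint 7: m - g = -3 — and the others hold by inspection.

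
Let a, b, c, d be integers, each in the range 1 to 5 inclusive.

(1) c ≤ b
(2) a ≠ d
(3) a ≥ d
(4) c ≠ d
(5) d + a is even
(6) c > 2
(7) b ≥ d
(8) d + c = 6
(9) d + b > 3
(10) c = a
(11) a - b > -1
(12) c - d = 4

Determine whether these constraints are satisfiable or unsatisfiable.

The assignment a = 5, b = 5, c = 5, d = 1 works:
  constraint 8 holds since d + c = 6.
  constraint 9 holds since d + b = 6.
The rest check out directly.

Satisfiable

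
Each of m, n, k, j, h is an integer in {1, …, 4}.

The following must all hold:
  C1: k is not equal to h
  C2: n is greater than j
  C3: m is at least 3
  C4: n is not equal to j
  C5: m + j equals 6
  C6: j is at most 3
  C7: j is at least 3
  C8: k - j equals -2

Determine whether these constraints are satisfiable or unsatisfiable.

Satisfiable

The assignment m = 3, n = 4, k = 1, j = 3, h = 4 works:
  constraint 2 holds since n = 4, j = 3.
  constraint 5 holds since m + j = 6.
  constraint 8 holds since k - j = -2.
The rest check out directly.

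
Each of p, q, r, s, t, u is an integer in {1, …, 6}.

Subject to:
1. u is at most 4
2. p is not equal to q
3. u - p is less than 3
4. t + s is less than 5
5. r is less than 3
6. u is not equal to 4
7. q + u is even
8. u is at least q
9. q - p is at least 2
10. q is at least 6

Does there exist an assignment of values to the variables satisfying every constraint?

Unsatisfiable

From constraints 8 and 10: u ≥ q and q ≥ 6, so u ≥ 6. From constraint 1: u ≤ 4. But 4 < 6, so no value of u works.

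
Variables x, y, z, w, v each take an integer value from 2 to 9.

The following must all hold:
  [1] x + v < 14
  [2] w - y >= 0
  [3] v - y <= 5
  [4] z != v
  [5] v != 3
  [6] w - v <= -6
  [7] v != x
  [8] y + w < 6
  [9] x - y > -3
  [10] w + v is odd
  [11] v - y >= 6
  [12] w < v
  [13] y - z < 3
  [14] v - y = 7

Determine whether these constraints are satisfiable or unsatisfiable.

Unsatisfiable

Constraints 2, 3, and 6 give w − y ≥ 0, y − v ≥ -5, v − w ≥ 6.
Adding all 3 inequalities: the left sides telescope to 0, and the right sides sum to 0 + (-5) + 6 = 1. So 0 ≥ 1, which is false.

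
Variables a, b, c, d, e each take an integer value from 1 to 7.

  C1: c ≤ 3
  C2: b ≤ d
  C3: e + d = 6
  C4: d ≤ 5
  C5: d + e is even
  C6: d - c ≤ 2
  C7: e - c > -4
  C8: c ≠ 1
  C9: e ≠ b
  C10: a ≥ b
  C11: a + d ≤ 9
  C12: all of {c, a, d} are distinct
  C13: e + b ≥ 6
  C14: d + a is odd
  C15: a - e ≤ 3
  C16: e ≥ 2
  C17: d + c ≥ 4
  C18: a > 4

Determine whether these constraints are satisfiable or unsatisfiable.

Satisfiable

Try a = 5, b = 4, c = 3, d = 4, e = 2.
Check constraint 3: e + d = 6; constraint 6: d - c = 1; constraint 7: e - c = -1. The remaining constraints are straightforward to verify.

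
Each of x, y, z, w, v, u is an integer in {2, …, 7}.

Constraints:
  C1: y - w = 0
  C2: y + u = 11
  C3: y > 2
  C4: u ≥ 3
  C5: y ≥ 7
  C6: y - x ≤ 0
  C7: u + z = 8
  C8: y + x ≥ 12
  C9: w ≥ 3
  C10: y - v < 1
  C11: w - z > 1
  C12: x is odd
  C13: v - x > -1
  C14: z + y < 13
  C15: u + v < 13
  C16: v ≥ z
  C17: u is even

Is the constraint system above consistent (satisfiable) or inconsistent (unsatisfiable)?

Satisfiable

Setting (x, y, z, w, v, u) = (7, 7, 4, 7, 7, 4) satisfies everything: constraint 1: y - w = 0; constraint 2: y + u = 11, and the others follow.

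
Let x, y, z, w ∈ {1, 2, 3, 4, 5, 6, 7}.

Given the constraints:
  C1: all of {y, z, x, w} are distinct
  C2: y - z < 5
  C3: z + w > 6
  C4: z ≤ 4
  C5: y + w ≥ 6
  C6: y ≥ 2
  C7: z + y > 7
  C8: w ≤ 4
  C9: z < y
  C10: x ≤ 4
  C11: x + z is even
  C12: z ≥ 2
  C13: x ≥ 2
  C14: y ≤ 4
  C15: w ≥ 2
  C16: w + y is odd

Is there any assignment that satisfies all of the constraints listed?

Constraints 4, 6, 8, 10, 12, 13, 14, and 15 confine each of y, z, x, w to the 3 values {2, …, 4}.
Constraint 1 requires all 4 of them to be distinct, but only 3 values are available — impossible by the pigeonhole principle.

Unsatisfiable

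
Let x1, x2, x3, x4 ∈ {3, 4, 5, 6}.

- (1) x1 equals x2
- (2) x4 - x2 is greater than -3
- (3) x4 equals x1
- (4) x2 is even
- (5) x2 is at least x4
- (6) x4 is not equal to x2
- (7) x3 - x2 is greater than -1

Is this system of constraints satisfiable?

Unsatisfiable

From constraints 1 and 3, x4 = x1 = x2, so x4 = x2. But constraint 6 says x4 ≠ x2. Contradiction.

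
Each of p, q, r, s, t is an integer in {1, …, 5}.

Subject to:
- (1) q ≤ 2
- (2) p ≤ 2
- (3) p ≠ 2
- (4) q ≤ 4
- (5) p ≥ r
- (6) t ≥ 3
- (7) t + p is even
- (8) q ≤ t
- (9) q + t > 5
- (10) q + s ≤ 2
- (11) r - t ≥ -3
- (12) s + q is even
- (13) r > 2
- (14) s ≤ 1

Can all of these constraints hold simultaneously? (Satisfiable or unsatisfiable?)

Unsatisfiable

From constraint 13: r ≥ 3. From constraints 2 and 5: r ≤ p and p ≤ 2, so r ≤ 2. But 2 < 3, so no value of r works.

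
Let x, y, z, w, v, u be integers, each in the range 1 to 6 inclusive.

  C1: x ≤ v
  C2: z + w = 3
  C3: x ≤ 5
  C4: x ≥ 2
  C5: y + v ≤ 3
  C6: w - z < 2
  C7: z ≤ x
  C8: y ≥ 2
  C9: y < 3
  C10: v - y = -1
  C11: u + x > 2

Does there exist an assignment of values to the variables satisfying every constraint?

From constraint 8: y ≥ 2. From constraints 1 and 4: v ≥ x ≥ 2. Hence y + v ≥ 4. But constraint 5 requires y + v ≤ 3, and 3 < 4. Contradiction.

Unsatisfiable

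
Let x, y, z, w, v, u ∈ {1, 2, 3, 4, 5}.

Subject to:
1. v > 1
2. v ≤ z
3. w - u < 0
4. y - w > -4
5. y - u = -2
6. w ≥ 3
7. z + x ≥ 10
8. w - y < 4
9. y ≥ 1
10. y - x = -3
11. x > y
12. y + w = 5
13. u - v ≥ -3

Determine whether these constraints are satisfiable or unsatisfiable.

The assignment x = 5, y = 2, z = 5, w = 3, v = 5, u = 4 works:
  constraint 3 holds since w - u = -1.
  constraint 4 holds since y - w = -1.
  constraint 5 holds since y - u = -2.
The rest check out directly.

Satisfiable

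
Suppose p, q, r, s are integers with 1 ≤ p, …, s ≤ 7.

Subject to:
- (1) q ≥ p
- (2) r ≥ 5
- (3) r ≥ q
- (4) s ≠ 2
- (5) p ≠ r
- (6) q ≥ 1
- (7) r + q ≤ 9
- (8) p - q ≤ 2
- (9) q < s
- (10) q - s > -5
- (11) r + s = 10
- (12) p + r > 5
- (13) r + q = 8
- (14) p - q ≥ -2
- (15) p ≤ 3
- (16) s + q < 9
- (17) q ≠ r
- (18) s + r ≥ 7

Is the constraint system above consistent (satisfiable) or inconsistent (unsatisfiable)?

Satisfiable

Setting (p, q, r, s) = (2, 2, 6, 4) satisfies everything: constraint 7: r + q = 8; constraint 8: p - q = 0; constraint 10: q - s = -2, and the others follow.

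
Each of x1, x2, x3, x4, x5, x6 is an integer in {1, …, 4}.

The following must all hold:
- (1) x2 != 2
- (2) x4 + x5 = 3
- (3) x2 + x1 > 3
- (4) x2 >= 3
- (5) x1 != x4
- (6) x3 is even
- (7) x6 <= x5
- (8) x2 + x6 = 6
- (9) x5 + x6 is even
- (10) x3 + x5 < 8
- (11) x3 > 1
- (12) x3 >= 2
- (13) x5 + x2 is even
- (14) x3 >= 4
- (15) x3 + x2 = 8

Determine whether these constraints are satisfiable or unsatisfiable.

Satisfiable

Try x1 = 2, x2 = 4, x3 = 4, x4 = 1, x5 = 2, x6 = 2.
Check constraint 2: x4 + x5 = 3; constraint 3: x2 + x1 = 6. The remaining constraints are straightforward to verify.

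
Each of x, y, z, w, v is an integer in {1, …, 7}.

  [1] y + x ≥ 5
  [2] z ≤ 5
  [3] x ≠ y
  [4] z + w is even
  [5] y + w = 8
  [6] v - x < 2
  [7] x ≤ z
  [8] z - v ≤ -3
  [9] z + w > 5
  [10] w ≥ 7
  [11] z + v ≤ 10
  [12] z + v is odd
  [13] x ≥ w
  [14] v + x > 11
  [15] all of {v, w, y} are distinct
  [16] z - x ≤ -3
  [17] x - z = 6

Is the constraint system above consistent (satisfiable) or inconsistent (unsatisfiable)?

Unsatisfiable

From constraints 10 and 13: x ≥ w and w ≥ 7, so x ≥ 7. From constraints 2 and 7: x ≤ z and z ≤ 5, so x ≤ 5. But 5 < 7, so no value of x works.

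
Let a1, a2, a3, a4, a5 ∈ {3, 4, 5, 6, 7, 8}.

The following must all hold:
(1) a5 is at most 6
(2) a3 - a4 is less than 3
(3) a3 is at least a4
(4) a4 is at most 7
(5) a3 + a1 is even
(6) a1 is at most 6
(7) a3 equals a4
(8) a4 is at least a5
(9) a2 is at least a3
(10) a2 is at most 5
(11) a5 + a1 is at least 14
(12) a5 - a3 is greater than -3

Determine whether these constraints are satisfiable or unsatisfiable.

Unsatisfiable

From constraints 4 and 8: a5 ≤ a4 ≤ 7. From constraint 6: a1 ≤ 6. Hence a5 + a1 ≤ 13. But constraint 11 requires a5 + a1 ≥ 14, and 14 > 13. Contradiction.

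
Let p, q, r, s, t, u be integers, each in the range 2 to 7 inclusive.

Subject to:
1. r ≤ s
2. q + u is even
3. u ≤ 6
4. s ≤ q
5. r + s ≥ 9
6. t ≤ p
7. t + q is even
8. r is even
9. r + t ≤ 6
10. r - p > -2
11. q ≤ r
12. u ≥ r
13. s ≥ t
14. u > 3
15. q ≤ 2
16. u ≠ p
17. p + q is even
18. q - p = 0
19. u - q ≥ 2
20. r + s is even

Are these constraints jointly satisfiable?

From constraints 3 and 12: r ≤ u ≤ 6. From constraints 4 and 15: s ≤ q ≤ 2. Hence r + s ≤ 8. But constraint 5 requires r + s ≥ 9, and 9 > 8. Contradiction.

Unsatisfiable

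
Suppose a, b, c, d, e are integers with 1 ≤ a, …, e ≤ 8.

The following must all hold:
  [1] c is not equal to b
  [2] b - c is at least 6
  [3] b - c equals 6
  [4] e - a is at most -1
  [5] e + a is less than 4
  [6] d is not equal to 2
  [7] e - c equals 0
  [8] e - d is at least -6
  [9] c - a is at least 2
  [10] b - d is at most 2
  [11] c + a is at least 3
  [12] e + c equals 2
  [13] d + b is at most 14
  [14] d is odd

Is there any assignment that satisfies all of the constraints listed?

Constraints 2, 4, 8, 9, and 10 give a − e ≥ 1, e − d ≥ -6, d − b ≥ -2, b − c ≥ 6, c − a ≥ 2.
Adding all 5 inequalities: the left sides telescope to 0, and the right sides sum to 1 + (-6) + (-2) + 6 + 2 = 1. So 0 ≥ 1, which is false.

Unsatisfiable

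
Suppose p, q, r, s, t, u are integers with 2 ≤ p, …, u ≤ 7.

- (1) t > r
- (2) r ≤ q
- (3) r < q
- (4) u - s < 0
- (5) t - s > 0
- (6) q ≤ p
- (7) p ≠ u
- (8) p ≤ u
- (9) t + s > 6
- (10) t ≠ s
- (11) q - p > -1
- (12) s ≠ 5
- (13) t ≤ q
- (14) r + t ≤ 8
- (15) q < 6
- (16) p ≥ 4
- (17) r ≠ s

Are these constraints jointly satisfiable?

Unsatisfiable

Constraints 4, 5, 6, 8, and 13 give s < t, t ≤ q, q ≤ p, p ≤ u, u < s. Chaining: s < t ≤ q ≤ p ≤ u < s, which forces s < s — impossible.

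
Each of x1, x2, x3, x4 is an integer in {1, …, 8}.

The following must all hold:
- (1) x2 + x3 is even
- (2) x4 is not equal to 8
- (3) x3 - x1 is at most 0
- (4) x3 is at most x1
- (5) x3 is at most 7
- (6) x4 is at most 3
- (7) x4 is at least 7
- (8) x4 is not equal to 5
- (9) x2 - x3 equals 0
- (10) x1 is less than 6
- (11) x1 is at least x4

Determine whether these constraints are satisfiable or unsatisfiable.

From constraints 7 and 11: x1 ≥ x4 and x4 ≥ 7, so x1 ≥ 7. From constraint 10: x1 ≤ 5. But 5 < 7, so no value of x1 works.

Unsatisfiable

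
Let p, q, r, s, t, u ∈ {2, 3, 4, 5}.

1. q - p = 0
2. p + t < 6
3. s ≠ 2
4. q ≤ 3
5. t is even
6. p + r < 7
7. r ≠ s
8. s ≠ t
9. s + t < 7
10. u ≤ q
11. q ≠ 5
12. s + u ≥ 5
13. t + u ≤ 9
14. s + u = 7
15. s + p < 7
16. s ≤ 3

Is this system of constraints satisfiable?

Unsatisfiable

From constraint 16: s ≤ 3. From constraints 4 and 10: u ≤ q ≤ 3. Hence s + u ≤ 6. But constraint 14 requires s + u = 7, and 7 > 6. Contradiction.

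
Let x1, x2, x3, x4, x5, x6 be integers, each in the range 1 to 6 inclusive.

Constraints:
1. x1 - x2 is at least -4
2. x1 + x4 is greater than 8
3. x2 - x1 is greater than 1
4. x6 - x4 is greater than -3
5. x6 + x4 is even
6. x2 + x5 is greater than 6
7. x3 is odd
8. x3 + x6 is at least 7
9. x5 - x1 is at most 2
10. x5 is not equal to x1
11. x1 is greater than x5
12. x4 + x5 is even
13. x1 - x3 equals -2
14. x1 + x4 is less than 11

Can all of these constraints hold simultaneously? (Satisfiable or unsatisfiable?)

Satisfiable

The assignment x1 = 3, x2 = 5, x3 = 5, x4 = 6, x5 = 2, x6 = 4 works:
  constraint 1 holds since x1 - x2 = -2.
  constraint 2 holds since x1 + x4 = 9.
  constraint 3 holds since x2 - x1 = 2.
The rest check out directly.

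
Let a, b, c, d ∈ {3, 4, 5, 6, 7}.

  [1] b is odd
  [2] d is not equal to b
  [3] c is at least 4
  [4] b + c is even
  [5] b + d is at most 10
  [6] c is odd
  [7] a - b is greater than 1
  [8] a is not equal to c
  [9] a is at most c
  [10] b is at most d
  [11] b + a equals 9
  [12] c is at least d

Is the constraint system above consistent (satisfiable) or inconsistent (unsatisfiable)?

Take a = 6, b = 3, c = 7, d = 6. Then constraint 5: b + d = 9; constraint 7: a - b = 3, and every other listed constraint is also met.

Satisfiable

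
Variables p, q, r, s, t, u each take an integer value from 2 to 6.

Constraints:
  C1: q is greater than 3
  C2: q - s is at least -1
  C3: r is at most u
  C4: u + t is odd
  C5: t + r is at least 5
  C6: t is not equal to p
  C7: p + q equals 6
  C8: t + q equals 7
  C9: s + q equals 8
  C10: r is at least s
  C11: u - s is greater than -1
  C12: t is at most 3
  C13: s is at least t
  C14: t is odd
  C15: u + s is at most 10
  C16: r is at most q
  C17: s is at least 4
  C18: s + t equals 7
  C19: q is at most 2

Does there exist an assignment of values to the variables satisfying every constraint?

From constraints 10 and 17: r ≥ s and s ≥ 4, so r ≥ 4. From constraints 16 and 19: r ≤ q and q ≤ 2, so r ≤ 2. But 2 < 4, so no value of r works.

Unsatisfiable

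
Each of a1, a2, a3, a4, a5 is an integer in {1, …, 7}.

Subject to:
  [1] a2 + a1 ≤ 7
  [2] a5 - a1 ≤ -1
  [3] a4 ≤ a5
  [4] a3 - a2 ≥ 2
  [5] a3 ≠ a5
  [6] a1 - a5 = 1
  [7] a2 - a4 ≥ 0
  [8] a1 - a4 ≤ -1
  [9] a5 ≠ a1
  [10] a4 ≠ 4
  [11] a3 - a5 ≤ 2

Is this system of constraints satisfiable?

Constraints 2, 4, 7, 8, and 11 give a4 − a1 ≥ 1, a1 − a5 ≥ 1, a5 − a3 ≥ -2, a3 − a2 ≥ 2, a2 − a4 ≥ 0.
Adding all 5 inequalities: the left sides telescope to 0, and the right sides sum to 1 + 1 + (-2) + 2 + 0 = 2. So 0 ≥ 2, which is false.

Unsatisfiable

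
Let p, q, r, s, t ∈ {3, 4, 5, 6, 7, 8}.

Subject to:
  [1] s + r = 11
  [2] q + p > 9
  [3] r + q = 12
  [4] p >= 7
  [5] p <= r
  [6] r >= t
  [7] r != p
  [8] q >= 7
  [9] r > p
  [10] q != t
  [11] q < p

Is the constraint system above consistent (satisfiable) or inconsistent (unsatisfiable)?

Unsatisfiable

From constraints 4 and 5: r ≥ p ≥ 7. From constraint 8: q ≥ 7. Hence r + q ≥ 14. But constraint 3 requires r + q = 12, and 12 < 14. Contradiction.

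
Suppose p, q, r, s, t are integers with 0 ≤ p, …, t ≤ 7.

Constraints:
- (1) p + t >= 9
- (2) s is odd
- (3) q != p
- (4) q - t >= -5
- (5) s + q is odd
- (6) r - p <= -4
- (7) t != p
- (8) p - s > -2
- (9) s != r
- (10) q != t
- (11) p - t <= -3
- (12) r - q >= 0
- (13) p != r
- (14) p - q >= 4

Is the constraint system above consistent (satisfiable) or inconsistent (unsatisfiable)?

Unsatisfiable

Constraints 4, 6, 11, and 12 give t − p ≥ 3, p − r ≥ 4, r − q ≥ 0, q − t ≥ -5.
Adding all 4 inequalities: the left sides telescope to 0, and the right sides sum to 3 + 4 + 0 + (-5) = 2. So 0 ≥ 2, which is false.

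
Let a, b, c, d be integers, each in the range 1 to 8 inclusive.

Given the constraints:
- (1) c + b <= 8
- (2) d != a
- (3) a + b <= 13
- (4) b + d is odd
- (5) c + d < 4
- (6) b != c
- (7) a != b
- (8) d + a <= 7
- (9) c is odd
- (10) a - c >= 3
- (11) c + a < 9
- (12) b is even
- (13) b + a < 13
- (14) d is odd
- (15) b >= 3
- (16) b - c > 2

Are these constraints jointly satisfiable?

Take a = 5, b = 6, c = 1, d = 1. Then constraint 1: c + b = 7; constraint 3: a + b = 11; constraint 5: c + d = 2, and every other listed constraint is also met.

Satisfiable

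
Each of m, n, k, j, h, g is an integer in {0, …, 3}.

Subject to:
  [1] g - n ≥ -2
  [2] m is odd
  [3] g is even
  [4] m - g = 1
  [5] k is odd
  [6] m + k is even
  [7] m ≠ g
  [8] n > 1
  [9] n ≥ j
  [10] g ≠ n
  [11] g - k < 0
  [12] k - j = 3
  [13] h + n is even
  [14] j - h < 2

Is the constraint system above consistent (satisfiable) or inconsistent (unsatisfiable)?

Try m = 3, n = 3, k = 3, j = 0, h = 1, g = 2.
Check constraint 1: g - n = -1; constraint 4: m - g = 1; constraint 11: g - k = -1. The remaining constraints are straightforward to verify.

Satisfiable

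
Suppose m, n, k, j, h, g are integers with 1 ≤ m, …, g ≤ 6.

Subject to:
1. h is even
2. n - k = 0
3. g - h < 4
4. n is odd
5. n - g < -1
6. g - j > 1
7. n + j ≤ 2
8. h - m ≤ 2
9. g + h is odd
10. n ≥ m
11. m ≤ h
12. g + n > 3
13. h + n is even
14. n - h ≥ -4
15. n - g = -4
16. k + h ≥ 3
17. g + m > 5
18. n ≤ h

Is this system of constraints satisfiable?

Unsatisfiable

Constraint 1 makes h even and constraint 4 makes n odd, so h + n must be odd. Constraint 13 says h + n is even — contradiction.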